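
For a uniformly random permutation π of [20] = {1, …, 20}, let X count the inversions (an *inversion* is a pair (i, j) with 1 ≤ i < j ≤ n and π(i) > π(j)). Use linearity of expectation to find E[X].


Write X = Σ X_I over the C(20, 2) = 190 pairs i < j, with X_I the indicator of one inversion.
There are 190 indicators.
For each fixed pair i < j, the values π(i) and π(j) are two distinct elements of {1, …, 20} in uniformly random order; by symmetry P[π(i) > π(j)] = 1/2.
By linearity: E[X] = 190 · (1/2) = C(20, 2) · (1/2) = 190/2 = 95 ≈ 95.00000.

E[X] = 95 = 95.00000.


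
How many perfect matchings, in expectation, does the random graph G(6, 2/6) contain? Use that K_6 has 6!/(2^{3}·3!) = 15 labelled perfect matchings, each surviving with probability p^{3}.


K_6 has 6!/(2^{3}·3!) = 15 labelled perfect matchings.
For each such perfect matching H, let X_H = 1 if all 3 edges of H are present in G. Then P[X_H = 1] = p^{3} = (1/3)^{3} = 1/27.
By linearity of expectation: E[X] = Σ_H E[X_H] = 15 · p^{3} = 15 · 1/27 = 5/9.
Numerically: E[X] ≈ 0.556.

E[X] = 15 · (1/3)^{3} = 5/9 ≈ 0.556.


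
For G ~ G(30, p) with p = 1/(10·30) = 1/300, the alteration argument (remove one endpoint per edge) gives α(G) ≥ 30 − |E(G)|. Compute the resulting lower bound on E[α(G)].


E[|E(G)|] = C(30, 2)·p = 435 · (1/300) = 29/20.
E[α(G)] ≥ n − E[|E(G)|] = 30 − 29/20 = 571/20.
Numerically: ≈ 28.5500.
(This is only a lower bound; the true E[α(G)] may be larger.)

E[α(G)] ≥ 571/20 ≈ 28.5500.


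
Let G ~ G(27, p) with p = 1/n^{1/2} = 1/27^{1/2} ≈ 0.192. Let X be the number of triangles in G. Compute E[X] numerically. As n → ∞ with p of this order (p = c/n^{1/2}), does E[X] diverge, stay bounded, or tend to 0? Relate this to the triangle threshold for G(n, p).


Number of potential triangles: C(27, 3) = 2925.
Each occurs with probability p³ ≈ (0.192)³ ≈ 7.12778e-03.
By linearity: E[X] = C(27, 3)·p³ ≈ 2925 · 7.12778e-03 ≈ 20.849.
Since α = 1/2 < 1, p = c/n^{1/2} ≫ 1/n is above the triangle threshold p ~ 1/n. Asymptotically E[X] ~ (c³/6)·n^{3(1−α)} = (1³/6)·n^{1.5} → ∞; triangles are abundant w.h.p.

E[X] ≈ 20.849; in regime p = Θ(1/n^{1/2}) E[X] diverges (above the triangle threshold p ~ 1/n).


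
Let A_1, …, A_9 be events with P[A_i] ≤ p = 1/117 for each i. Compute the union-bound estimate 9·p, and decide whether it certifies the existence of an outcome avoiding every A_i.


Union bound: P[∪_{i=1}^{9} A_i] ≤ Σ_i P[A_i] ≤ 9·p = 9·(1/117) = 1/13.
Numerically: 1/13 ≈ 0.07692.
Is 1/13 < 1? YES.
Since P[∪ A_i] ≤ 1/13 < 1, the complement has P[∩ A_i^c] ≥ 1 − 1/13 = 12/13 > 0, so some outcome avoids every A_i.

9·p = 1/13 ≈ 0.07692; existence CERTIFIED by the union bound.


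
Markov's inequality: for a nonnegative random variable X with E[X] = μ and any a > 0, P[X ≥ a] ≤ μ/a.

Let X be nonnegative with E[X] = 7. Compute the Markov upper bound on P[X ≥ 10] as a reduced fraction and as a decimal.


μ = E[X] = 7, a = 10.
Markov: P[X ≥ 10] ≤ μ/a = (7)/10 = 7/10.
Numerically: ≈ 0.70000.
(Since a = 10 > μ = 7.00000, the bound 7/10 is < 1 and informative.)

P[X ≥ 10] ≤ 7/10 ≈ 0.70000.


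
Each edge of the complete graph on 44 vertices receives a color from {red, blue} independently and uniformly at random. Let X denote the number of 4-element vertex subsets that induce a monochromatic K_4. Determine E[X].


Let X = Σ_S X_S over the C(44, 4) = 135751 subsets S of size 4, where X_S = 1 if the K_4 on S is monochromatic.
For a fixed S, the K_4 on S has C(4, 2) = 6 edges. P[all 6 edges red] = (1/2)^6, and likewise for blue, so P[monochromatic] = 2·(1/2)^6 = 2^{1 − 6} = 1/32.
By linearity: E[X] = C(44, 4) · 2^{1 − 6} = 135751 · 1/32 = 135751/32.
Numerically: E[X] ≈ 4242.219.

E[X] = C(44,4)·2^(1−C(4,2)) = 135751/32 ≈ 4242.219.


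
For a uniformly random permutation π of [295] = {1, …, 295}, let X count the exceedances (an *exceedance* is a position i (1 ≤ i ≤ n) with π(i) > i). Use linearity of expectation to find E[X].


Write X = Σ_{i=1}^{295} X_i, where X_i = 1_{π(i) > i}.
For each fixed i, π(i) is uniform over {1, …, 295} (marginal of a uniform permutation), so P[π(i) > i] = (n − i)/n. Summing: Σ_{i=1}^{295} (n − i)/n = (0 + 1 + … + 294)/295 = 295(295 − 1)/(2·295) = (295 − 1)/2.
Hence E[X] = Σ_{i=1}^{295} (295 − i)/295 = 147 ≈ 147.0000.

E[X] = 147 = 147.0000.


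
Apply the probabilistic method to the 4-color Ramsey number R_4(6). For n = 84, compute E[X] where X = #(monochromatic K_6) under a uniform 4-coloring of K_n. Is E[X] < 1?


E[X] = C(84, 6) · 4^{1 − 15} = 406481544 · 4^{−14} = 406481544/268435456.
As a reduced fraction: E[X] = 50810193/33554432 ≈ 1.514262.
Is E[X] < 1? NO.
Since E[X] ≥ 1, the first-moment bound is inconclusive at n = 84; it does NOT by itself certify R_4(6) > 84.

E[X] = 50810193/33554432 ≈ 1.514262; E[X] ≥ 1; first-moment method inconclusive here.


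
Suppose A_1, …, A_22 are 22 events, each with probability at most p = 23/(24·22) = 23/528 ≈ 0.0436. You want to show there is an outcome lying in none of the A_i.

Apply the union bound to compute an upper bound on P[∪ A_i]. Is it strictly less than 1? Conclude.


Union bound: P[∪_{i=1}^{22} A_i] ≤ Σ_i P[A_i] ≤ 22·p = 22·(23/528) = 23/24.
Numerically: 23/24 ≈ 0.9583.
Is 23/24 < 1? YES.
Since P[∪ A_i] ≤ 23/24 < 1, the complement has P[∩ A_i^c] ≥ 1 − 23/24 = 1/24 > 0, so some outcome avoids every A_i.

22·p = 23/24 ≈ 0.9583; existence CERTIFIED by the union bound.


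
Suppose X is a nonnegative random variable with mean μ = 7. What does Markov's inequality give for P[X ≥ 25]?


μ = E[X] = 7, a = 25.
Markov: P[X ≥ 25] ≤ μ/a = (7)/25 = 7/25.
Numerically: ≈ 0.280.
(Since a = 25 > μ = 7.000, the bound 7/25 is < 1 and informative.)

P[X ≥ 25] ≤ 7/25 ≈ 0.280.


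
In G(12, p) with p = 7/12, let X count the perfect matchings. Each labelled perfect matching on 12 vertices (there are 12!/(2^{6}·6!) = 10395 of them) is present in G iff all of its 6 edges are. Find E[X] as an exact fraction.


K_12 has 12!/(2^{6}·6!) = 10395 labelled perfect matchings.
For each such perfect matching H, let X_H = 1 if all 6 edges of H are present in G. Then P[X_H = 1] = p^{6} = (7/12)^{6} = 117649/2985984.
By linearity: E[X] = Σ_H E[X_H] = 10395 · p^{6} = 10395 · 117649/2985984 = 45294865/110592.
Numerically: E[X] ≈ 409.57.

E[X] = 10395 · (7/12)^{6} = 45294865/110592 ≈ 409.57.


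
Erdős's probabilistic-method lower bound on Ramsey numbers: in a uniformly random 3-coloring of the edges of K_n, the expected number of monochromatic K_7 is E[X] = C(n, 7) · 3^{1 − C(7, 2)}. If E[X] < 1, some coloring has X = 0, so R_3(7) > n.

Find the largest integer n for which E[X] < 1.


We need C(n, 7) · 3^{1 − 21} < 1, i.e. C(n, 7) < 3^{21 − 1} = 3486784401.
Check values of n near the boundary:
  n = 77: C(77, 7) = 2404808340; 2404808340 < 3486784401? YES
  n = 78: C(78, 7) = 2641902120; 2641902120 < 3486784401? YES
  n = 79: C(79, 7) = 2898753715; 2898753715 < 3486784401? YES
  n = 80: C(80, 7) = 3176716400; 3176716400 < 3486784401? YES
  n = 81: C(81, 7) = 3477216600; 3477216600 < 3486784401? YES
  n = 82: C(82, 7) = 3801756816; 3801756816 < 3486784401? NO
  n = 83: C(83, 7) = 4151918628; 4151918628 < 3486784401? NO
  n = 84: C(84, 7) = 4529365776; 4529365776 < 3486784401? NO
The largest n with C(n, 7) < 3486784401 is n = 81 (where E[X] = 42928600/43046721 ≈ 0.997256). Hence R_3(7) > 81, i.e. R_3(7) ≥ 82.

Largest n = 81; hence R_3(7) > 81.


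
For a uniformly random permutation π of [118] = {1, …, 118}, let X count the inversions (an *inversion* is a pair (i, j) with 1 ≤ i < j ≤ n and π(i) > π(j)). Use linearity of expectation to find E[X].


Write X = Σ X_I over the C(118, 2) = 6903 pairs i < j, with X_I the indicator of one inversion.
There are 6903 indicators.
For each fixed pair i < j, the values π(i) and π(j) are two distinct elements of {1, …, 118} in uniformly random order; by symmetry P[π(i) > π(j)] = 1/2.
By linearity: E[X] = 6903 · (1/2) = C(118, 2) · (1/2) = 6903/2 = 6903/2 ≈ 3451.500.

E[X] = 6903/2 = 3451.500.


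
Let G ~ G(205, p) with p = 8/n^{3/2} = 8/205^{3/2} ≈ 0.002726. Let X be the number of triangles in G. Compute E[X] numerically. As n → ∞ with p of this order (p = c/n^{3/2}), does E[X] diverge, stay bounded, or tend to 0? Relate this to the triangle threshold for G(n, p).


Number of potential triangles: C(205, 3) = 1414910.
Each occurs with probability p³ ≈ (0.002726)³ ≈ 2.024779e-08.
By linearity: E[X] = C(205, 3)·p³ ≈ 1414910 · 2.024779e-08 ≈ 0.0286.
Since α = 3/2 > 1, p = c/n^{3/2} = o(1/n) is below the triangle threshold p ~ 1/n. Asymptotically E[X] ~ (c³/6)·n^{3(1−α)} = (8³/6)·n^{-1.5} → 0, so by Markov's inequality G has no triangles w.h.p.

E[X] ≈ 0.0286; in regime p = Θ(1/n^{3/2}) E[X] tends to 0 (below the triangle threshold p ~ 1/n).


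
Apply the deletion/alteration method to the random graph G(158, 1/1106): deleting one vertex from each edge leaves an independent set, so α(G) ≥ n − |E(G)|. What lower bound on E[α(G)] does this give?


E[|E(G)|] = C(158, 2)·p = 12403 · (1/1106) = 157/14.
E[α(G)] ≥ n − E[|E(G)|] = 158 − 157/14 = 2055/14.
Numerically: ≈ 146.785714.
(This is only a lower bound; the true E[α(G)] may be larger.)

E[α(G)] ≥ 2055/14 ≈ 146.785714.


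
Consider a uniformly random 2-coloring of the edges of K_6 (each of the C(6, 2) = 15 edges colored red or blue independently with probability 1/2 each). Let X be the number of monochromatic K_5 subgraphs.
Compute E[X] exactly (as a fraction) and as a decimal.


Let X = Σ_S X_S over the C(6, 5) = 6 subsets S of size 5, where X_S = 1 if the K_5 on S is monochromatic.
For a fixed S, the K_5 on S has C(5, 2) = 10 edges. P[all 10 edges red] = (1/2)^10, and likewise for blue, so P[monochromatic] = 2·(1/2)^10 = 2^{1 − 10} = 1/512.
By linearity of expectation: E[X] = C(6, 5) · 2^{1 − 10} = 6 · 1/512 = 3/256.
Numerically: E[X] ≈ 0.0117.

E[X] = C(6,5)·2^(1−C(5,2)) = 3/256 ≈ 0.0117.


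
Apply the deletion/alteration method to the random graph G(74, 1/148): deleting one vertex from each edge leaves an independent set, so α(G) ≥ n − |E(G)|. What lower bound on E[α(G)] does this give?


E[|E(G)|] = C(74, 2)·p = 2701 · (1/148) = 73/4.
E[α(G)] ≥ n − E[|E(G)|] = 74 − 73/4 = 223/4.
Numerically: ≈ 55.750000.
(This is only a lower bound; the true E[α(G)] may be larger.)

E[α(G)] ≥ 223/4 ≈ 55.750000.


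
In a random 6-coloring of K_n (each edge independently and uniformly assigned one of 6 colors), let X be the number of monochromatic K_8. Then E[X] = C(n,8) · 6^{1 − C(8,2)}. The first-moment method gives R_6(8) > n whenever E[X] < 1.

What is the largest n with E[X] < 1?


We need C(n, 8) · 6^{1 − 28} < 1, i.e. C(n, 8) < 6^{28 − 1} = 1023490369077469249536.
Check values of n near the boundary:
  n = 1593: C(1593, 8) = 1010555394551193970323; 1010555394551193970323 < 1023490369077469249536? YES
  n = 1594: C(1594, 8) = 1015652773590544255167; 1015652773590544255167 < 1023490369077469249536? YES
  n = 1595: C(1595, 8) = 1020772636343363633895; 1020772636343363633895 < 1023490369077469249536? YES
  n = 1596: C(1596, 8) = 1025915067760710553965; 1025915067760710553965 < 1023490369077469249536? NO
  n = 1597: C(1597, 8) = 1031080153060953275445; 1031080153060953275445 < 1023490369077469249536? NO
  n = 1598: C(1598, 8) = 1036267977730442348529; 1036267977730442348529 < 1023490369077469249536? NO
The largest n with C(n, 8) < 1023490369077469249536 is n = 1595 (where E[X] = 113419181815929292655/113721152119718805504 ≈ 0.9973446). Hence R_6(8) > 1595, i.e. R_6(8) ≥ 1596.

Largest n = 1595; hence R_6(8) > 1595.


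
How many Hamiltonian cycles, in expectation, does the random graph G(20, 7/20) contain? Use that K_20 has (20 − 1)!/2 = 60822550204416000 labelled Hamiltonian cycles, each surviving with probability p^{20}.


K_20 has (20 − 1)!/2 = 60822550204416000 labelled Hamiltonian cycles.
For each such Hamiltonian cycle H, let X_H = 1 if all 20 edges of H are present in G. Then P[X_H = 1] = p^{20} = (7/20)^{20} = 79792266297612001/104857600000000000000000000.
By linearity: E[X] = Σ_H E[X_H] = 60822550204416000 · p^{20} = 60822550204416000 · 79792266297612001/104857600000000000000000000 = 1184855742873690605203907421/25600000000000000000.
Numerically: E[X] ≈ 4.62834e+07.

E[X] = 60822550204416000 · (7/20)^{20} = 1184855742873690605203907421/25600000000000000000 ≈ 4.62834e+07.


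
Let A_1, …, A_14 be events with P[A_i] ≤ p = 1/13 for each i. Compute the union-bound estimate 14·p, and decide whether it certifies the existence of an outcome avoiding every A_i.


Union bound: P[∪_{i=1}^{14} A_i] ≤ Σ_i P[A_i] ≤ 14·p = 14·(1/13) = 14/13.
Numerically: 14/13 ≈ 1.0769.
Is 14/13 < 1? NO.
Since the bound 14/13 is ≥ 1, the union bound is uninformative here; it does NOT by itself certify existence.

14·p = 14/13 ≈ 1.0769; existence NOT certified by the union bound.


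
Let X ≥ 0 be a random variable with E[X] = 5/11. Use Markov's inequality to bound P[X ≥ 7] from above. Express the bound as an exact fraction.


μ = E[X] = 5/11, a = 7.
Markov: P[X ≥ 7] ≤ μ/a = (5/11)/7 = 5/77.
Numerically: ≈ 0.0649.
(Since a = 7 > μ = 0.4545, the bound 5/77 is < 1 and informative.)

P[X ≥ 7] ≤ 5/77 ≈ 0.0649.


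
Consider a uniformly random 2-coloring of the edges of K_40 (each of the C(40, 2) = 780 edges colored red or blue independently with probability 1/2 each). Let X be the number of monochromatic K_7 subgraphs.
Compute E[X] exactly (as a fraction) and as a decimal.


Let X = Σ_S X_S over the C(40, 7) = 18643560 subsets S of size 7, where X_S = 1 if the K_7 on S is monochromatic.
For a fixed S, the K_7 on S has C(7, 2) = 21 edges. P[all 21 edges red] = (1/2)^21, and likewise for blue, so P[monochromatic] = 2·(1/2)^21 = 2^{1 − 21} = 1/1048576.
By linearity of expectation: E[X] = C(40, 7) · 2^{1 − 21} = 18643560 · 1/1048576 = 2330445/131072.
Numerically: E[X] ≈ 17.7799.

E[X] = C(40,7)·2^(1−C(7,2)) = 2330445/131072 ≈ 17.7799.


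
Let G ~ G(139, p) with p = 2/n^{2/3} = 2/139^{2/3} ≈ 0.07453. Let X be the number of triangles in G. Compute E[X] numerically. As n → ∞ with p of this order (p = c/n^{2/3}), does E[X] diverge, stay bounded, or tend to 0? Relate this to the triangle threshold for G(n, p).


Number of potential triangles: C(139, 3) = 437989.
Each occurs with probability p³ ≈ (0.07453)³ ≈ 4.140572e-04.
By linearity: E[X] = C(139, 3)·p³ ≈ 437989 · 4.140572e-04 ≈ 181.3525.
Since α = 2/3 < 1, p = c/n^{2/3} ≫ 1/n is above the triangle threshold p ~ 1/n. Asymptotically E[X] ~ (c³/6)·n^{3(1−α)} = (2³/6)·n^{1} → ∞; triangles are abundant w.h.p.

E[X] ≈ 181.3525; in regime p = Θ(1/n^{2/3}) E[X] diverges (above the triangle threshold p ~ 1/n).


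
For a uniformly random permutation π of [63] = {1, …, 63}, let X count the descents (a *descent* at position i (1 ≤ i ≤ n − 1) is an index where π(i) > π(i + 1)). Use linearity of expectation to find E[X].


Write X = Σ X_I over i = 1, …, 62, with X_I the indicator of one descent.
There are 62 indicators.
For each fixed i, the pair (π(i), π(i+1)) is a uniformly random ordered pair of distinct values from {1, …, 63}; by symmetry P[π(i) > π(i+1)] = 1/2.
By linearity: E[X] = 62 · (1/2) = (63 − 1) · (1/2) = 31 ≈ 31.000.

E[X] = 31 = 31.000.


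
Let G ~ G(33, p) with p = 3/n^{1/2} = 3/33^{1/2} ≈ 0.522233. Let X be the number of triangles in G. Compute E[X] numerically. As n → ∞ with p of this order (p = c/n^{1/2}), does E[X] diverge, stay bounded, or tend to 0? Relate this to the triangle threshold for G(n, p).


Number of potential triangles: C(33, 3) = 5456.
Each occurs with probability p³ ≈ (0.522233)³ ≈ 1.42427173e-01.
By linearity: E[X] = C(33, 3)·p³ ≈ 5456 · 1.42427173e-01 ≈ 777.082656.
Since α = 1/2 < 1, p = c/n^{1/2} ≫ 1/n is above the triangle threshold p ~ 1/n. Asymptotically E[X] ~ (c³/6)·n^{3(1−α)} = (3³/6)·n^{1.5} → ∞; triangles are abundant w.h.p.

E[X] ≈ 777.082656; in regime p = Θ(1/n^{1/2}) E[X] diverges (above the triangle threshold p ~ 1/n).


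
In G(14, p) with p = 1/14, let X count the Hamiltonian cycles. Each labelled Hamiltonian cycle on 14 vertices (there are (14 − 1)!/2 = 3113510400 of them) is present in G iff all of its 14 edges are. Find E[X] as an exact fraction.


K_14 has (14 − 1)!/2 = 3113510400 labelled Hamiltonian cycles.
For each such Hamiltonian cycle H, let X_H = 1 if all 14 edges of H are present in G. Then P[X_H = 1] = p^{14} = (1/14)^{14} = 1/11112006825558016.
Summing the indicators: E[X] = Σ_H E[X_H] = 3113510400 · p^{14} = 3113510400 · 1/11112006825558016 = 868725/3100448333024.
Numerically: E[X] ≈ 2.8e-07.

E[X] = 3113510400 · (1/14)^{14} = 868725/3100448333024 ≈ 2.8e-07.


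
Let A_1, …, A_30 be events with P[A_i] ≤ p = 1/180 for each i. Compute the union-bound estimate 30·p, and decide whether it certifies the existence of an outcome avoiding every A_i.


Union bound: P[∪_{i=1}^{30} A_i] ≤ Σ_i P[A_i] ≤ 30·p = 30·(1/180) = 1/6.
Numerically: 1/6 ≈ 0.167.
Is 1/6 < 1? YES.
Since P[∪ A_i] ≤ 1/6 < 1, the complement has P[∩ A_i^c] ≥ 1 − 1/6 = 5/6 > 0, so some outcome avoids every A_i.

30·p = 1/6 ≈ 0.167; existence CERTIFIED by the union bound.


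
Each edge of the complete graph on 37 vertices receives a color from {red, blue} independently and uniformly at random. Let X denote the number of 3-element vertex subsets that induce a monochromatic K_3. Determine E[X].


Let X = Σ_S X_S over the C(37, 3) = 7770 subsets S of size 3, where X_S = 1 if the K_3 on S is monochromatic.
For a fixed S, the K_3 on S has C(3, 2) = 3 edges. P[all 3 edges red] = (1/2)^3, and likewise for blue, so P[monochromatic] = 2·(1/2)^3 = 2^{1 − 3} = 1/4.
By linearity of expectation: E[X] = C(37, 3) · 2^{1 − 3} = 7770 · 1/4 = 3885/2.
Numerically: E[X] ≈ 1942.5000.

E[X] = C(37,3)·2^(1−C(3,2)) = 3885/2 ≈ 1942.5000.


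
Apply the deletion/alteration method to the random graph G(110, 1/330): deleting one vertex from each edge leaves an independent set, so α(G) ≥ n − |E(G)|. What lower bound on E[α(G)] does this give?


E[|E(G)|] = C(110, 2)·p = 5995 · (1/330) = 109/6.
E[α(G)] ≥ n − E[|E(G)|] = 110 − 109/6 = 551/6.
Numerically: ≈ 91.833.
(This is only a lower bound; the true E[α(G)] may be larger.)

E[α(G)] ≥ 551/6 ≈ 91.833.


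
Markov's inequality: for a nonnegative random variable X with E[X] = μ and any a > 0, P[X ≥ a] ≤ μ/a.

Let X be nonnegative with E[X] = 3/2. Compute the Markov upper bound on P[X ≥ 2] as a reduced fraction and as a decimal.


μ = E[X] = 3/2, a = 2.
Markov: P[X ≥ 2] ≤ μ/a = (3/2)/2 = 3/4.
Numerically: ≈ 0.750.
(Since a = 2 > μ = 1.500, the bound 3/4 is < 1 and informative.)

P[X ≥ 2] ≤ 3/4 ≈ 0.750.


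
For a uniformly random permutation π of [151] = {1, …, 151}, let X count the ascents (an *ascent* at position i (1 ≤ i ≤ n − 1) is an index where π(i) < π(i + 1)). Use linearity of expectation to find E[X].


Write X = Σ X_I over i = 1, …, 150, with X_I the indicator of one ascent.
There are 150 indicators.
For each fixed i, the pair (π(i), π(i+1)) is a uniformly random ordered pair of distinct values from {1, …, 151}; by symmetry P[π(i) < π(i+1)] = 1/2.
By linearity: E[X] = 150 · (1/2) = (151 − 1) · (1/2) = 75 ≈ 75.000000.

E[X] = 75 = 75.000000.


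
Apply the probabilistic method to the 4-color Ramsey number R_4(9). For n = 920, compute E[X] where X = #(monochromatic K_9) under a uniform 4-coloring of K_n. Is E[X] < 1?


E[X] = C(920, 9) · 4^{1 − 36} = 1251067384312182251760 · 4^{−35} = 1251067384312182251760/1180591620717411303424.
As a reduced fraction: E[X] = 78191711519511390735/73786976294838206464 ≈ 1.059695.
Is E[X] < 1? NO.
Since E[X] ≥ 1, the first-moment bound is inconclusive at n = 920; it does NOT by itself certify R_4(9) > 920.

E[X] = 78191711519511390735/73786976294838206464 ≈ 1.059695; E[X] ≥ 1; first-moment method inconclusive here.


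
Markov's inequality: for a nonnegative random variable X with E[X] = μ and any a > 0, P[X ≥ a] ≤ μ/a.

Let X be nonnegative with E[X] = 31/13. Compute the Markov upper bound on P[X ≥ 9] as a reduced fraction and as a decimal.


μ = E[X] = 31/13, a = 9.
Markov: P[X ≥ 9] ≤ μ/a = (31/13)/9 = 31/117.
Numerically: ≈ 0.265.
(Since a = 9 > μ = 2.385, the bound 31/117 is < 1 and informative.)

P[X ≥ 9] ≤ 31/117 ≈ 0.265.


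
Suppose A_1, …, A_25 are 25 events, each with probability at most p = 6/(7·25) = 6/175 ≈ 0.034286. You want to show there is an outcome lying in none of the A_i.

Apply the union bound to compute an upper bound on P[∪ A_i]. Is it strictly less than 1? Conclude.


Union bound: P[∪_{i=1}^{25} A_i] ≤ Σ_i P[A_i] ≤ 25·p = 25·(6/175) = 6/7.
Numerically: 6/7 ≈ 0.857143.
Is 6/7 < 1? YES.
Since P[∪ A_i] ≤ 6/7 < 1, the complement has P[∩ A_i^c] ≥ 1 − 6/7 = 1/7 > 0, so some outcome avoids every A_i.

25·p = 6/7 ≈ 0.857143; existence CERTIFIED by the union bound.


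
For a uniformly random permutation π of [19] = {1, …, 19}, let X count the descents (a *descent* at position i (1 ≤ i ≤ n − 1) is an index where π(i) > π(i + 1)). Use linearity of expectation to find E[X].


Write X = Σ X_I over i = 1, …, 18, with X_I the indicator of one descent.
There are 18 indicators.
For each fixed i, the pair (π(i), π(i+1)) is a uniformly random ordered pair of distinct values from {1, …, 19}; by symmetry P[π(i) > π(i+1)] = 1/2.
By linearity: E[X] = 18 · (1/2) = (19 − 1) · (1/2) = 9 ≈ 9.0000.

E[X] = 9 = 9.0000.


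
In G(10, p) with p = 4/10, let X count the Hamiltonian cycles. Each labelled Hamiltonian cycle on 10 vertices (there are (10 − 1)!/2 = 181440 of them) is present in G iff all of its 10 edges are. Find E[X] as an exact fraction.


K_10 has (10 − 1)!/2 = 181440 labelled Hamiltonian cycles.
For each such Hamiltonian cycle H, let X_H = 1 if all 10 edges of H are present in G. Then P[X_H = 1] = p^{10} = (2/5)^{10} = 1024/9765625.
By linearity: E[X] = Σ_H E[X_H] = 181440 · p^{10} = 181440 · 1024/9765625 = 37158912/1953125.
Numerically: E[X] ≈ 19.0254.

E[X] = 181440 · (2/5)^{10} = 37158912/1953125 ≈ 19.0254.


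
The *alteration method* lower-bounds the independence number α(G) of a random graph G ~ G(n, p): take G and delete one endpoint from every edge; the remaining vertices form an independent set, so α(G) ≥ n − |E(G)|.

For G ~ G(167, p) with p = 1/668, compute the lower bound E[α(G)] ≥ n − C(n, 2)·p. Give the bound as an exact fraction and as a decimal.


E[|E(G)|] = C(167, 2)·p = 13861 · (1/668) = 83/4.
E[α(G)] ≥ n − E[|E(G)|] = 167 − 83/4 = 585/4.
Numerically: ≈ 146.2500.
(This is only a lower bound; the true E[α(G)] may be larger.)

E[α(G)] ≥ 585/4 ≈ 146.2500.


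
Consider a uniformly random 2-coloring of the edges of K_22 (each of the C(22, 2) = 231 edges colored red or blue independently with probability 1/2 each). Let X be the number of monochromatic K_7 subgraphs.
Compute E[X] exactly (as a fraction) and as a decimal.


Let X = Σ_S X_S over the C(22, 7) = 170544 subsets S of size 7, where X_S = 1 if the K_7 on S is monochromatic.
For a fixed S, the K_7 on S has C(7, 2) = 21 edges. P[all 21 edges red] = (1/2)^21, and likewise for blue, so P[monochromatic] = 2·(1/2)^21 = 2^{1 − 21} = 1/1048576.
Summing: E[X] = C(22, 7) · 2^{1 − 21} = 170544 · 1/1048576 = 10659/65536.
Numerically: E[X] ≈ 0.1626.

E[X] = C(22,7)·2^(1−C(7,2)) = 10659/65536 ≈ 0.1626.


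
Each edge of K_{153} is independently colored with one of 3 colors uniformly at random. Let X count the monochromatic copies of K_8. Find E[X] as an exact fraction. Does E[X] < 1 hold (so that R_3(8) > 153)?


E[X] = C(153, 8) · 3^{1 − 28} = 6183023199255 · 3^{−27} = 6183023199255/7625597484987.
As a reduced fraction: E[X] = 687002577695/847288609443 ≈ 0.81082.
Is E[X] < 1? YES.
Since E[X] < 1, there exists a 3-coloring of K_{153} with no monochromatic K_8; hence R_3(8) > 153.

E[X] = 687002577695/847288609443 ≈ 0.81082; E[X] < 1, so R_3(8) > 153.


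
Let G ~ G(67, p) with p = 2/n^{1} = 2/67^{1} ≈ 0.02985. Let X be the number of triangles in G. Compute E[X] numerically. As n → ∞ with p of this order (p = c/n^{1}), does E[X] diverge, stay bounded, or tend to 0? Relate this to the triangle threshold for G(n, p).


Number of potential triangles: C(67, 3) = 47905.
Each occurs with probability p³ ≈ (0.02985)³ ≈ 2.659902e-05.
By linearity: E[X] = C(67, 3)·p³ ≈ 47905 · 2.659902e-05 ≈ 1.2742.
Here α = 1, so p = 2/n is exactly at the triangle threshold p ~ 1/n. Asymptotically E[X] → c³/6 = 2³/6 = 4/3 ≈ 1.3333, a bounded constant. In this regime the triangle count is asymptotically Poisson(c³/6).

E[X] ≈ 1.2742; in regime p = Θ(1/n^{1}) E[X] stays bounded (at the triangle threshold p ~ 1/n).


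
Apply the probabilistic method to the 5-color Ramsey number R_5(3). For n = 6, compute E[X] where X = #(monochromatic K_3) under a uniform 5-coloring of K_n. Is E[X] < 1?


E[X] = C(6, 3) · 5^{1 − 3} = 20 · 5^{−2} = 20/25.
As a reduced fraction: E[X] = 4/5 ≈ 0.8000.
Is E[X] < 1? YES.
Since E[X] < 1, there exists a 5-coloring of K_{6} with no monochromatic K_3; hence R_5(3) > 6.

E[X] = 4/5 ≈ 0.8000; E[X] < 1, so R_5(3) > 6.


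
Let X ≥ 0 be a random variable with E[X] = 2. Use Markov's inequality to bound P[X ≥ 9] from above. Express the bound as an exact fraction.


μ = E[X] = 2, a = 9.
Markov: P[X ≥ 9] ≤ μ/a = (2)/9 = 2/9.
Numerically: ≈ 0.222222.
(Since a = 9 > μ = 2.000000, the bound 2/9 is < 1 and informative.)

P[X ≥ 9] ≤ 2/9 ≈ 0.222222.


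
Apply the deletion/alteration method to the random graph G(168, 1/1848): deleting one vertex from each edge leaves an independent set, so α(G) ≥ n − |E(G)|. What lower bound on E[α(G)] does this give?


E[|E(G)|] = C(168, 2)·p = 14028 · (1/1848) = 167/22.
E[α(G)] ≥ n − E[|E(G)|] = 168 − 167/22 = 3529/22.
Numerically: ≈ 160.4091.
(This is only a lower bound; the true E[α(G)] may be larger.)

E[α(G)] ≥ 3529/22 ≈ 160.4091.


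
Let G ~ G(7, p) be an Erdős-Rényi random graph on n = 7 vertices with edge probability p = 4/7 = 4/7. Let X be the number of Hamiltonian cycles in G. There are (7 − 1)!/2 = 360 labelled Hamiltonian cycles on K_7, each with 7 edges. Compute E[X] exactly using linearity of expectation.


K_7 has (7 − 1)!/2 = 360 labelled Hamiltonian cycles.
For each such Hamiltonian cycle H, let X_H = 1 if all 7 edges of H are present in G. Then P[X_H = 1] = p^{7} = (4/7)^{7} = 16384/823543.
Summing the indicators: E[X] = Σ_H E[X_H] = 360 · p^{7} = 360 · 16384/823543 = 5898240/823543.
Numerically: E[X] ≈ 7.16203.

E[X] = 360 · (4/7)^{7} = 5898240/823543 ≈ 7.16203.


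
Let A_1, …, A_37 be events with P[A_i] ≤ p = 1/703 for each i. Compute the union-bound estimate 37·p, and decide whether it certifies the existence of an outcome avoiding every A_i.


Union bound: P[∪_{i=1}^{37} A_i] ≤ Σ_i P[A_i] ≤ 37·p = 37·(1/703) = 1/19.
Numerically: 1/19 ≈ 0.052632.
Is 1/19 < 1? YES.
Since P[∪ A_i] ≤ 1/19 < 1, the complement has P[∩ A_i^c] ≥ 1 − 1/19 = 18/19 > 0, so some outcome avoids every A_i.

37·p = 1/19 ≈ 0.052632; existence CERTIFIED by the union bound.


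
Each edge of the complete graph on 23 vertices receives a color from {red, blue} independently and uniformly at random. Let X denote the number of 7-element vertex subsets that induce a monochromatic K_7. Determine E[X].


Let X = Σ_S X_S over the C(23, 7) = 245157 subsets S of size 7, where X_S = 1 if the K_7 on S is monochromatic.
For a fixed S, the K_7 on S has C(7, 2) = 21 edges. P[all 21 edges red] = (1/2)^21, and likewise for blue, so P[monochromatic] = 2·(1/2)^21 = 2^{1 − 21} = 1/1048576.
By linearity of expectation: E[X] = C(23, 7) · 2^{1 − 21} = 245157 · 1/1048576 = 245157/1048576.
Numerically: E[X] ≈ 0.233800.

E[X] = C(23,7)·2^(1−C(7,2)) = 245157/1048576 ≈ 0.233800.


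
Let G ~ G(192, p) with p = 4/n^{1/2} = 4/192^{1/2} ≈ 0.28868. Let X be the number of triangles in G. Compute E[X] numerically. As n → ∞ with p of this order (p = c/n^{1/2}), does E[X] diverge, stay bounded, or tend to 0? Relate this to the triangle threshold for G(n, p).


Number of potential triangles: C(192, 3) = 1161280.
Each occurs with probability p³ ≈ (0.28868)³ ≈ 2.4056261e-02.
By linearity: E[X] = C(192, 3)·p³ ≈ 1161280 · 2.4056261e-02 ≈ 27936.05503.
Since α = 1/2 < 1, p = c/n^{1/2} ≫ 1/n is above the triangle threshold p ~ 1/n. Asymptotically E[X] ~ (c³/6)·n^{3(1−α)} = (4³/6)·n^{1.5} → ∞; triangles are abundant w.h.p.

E[X] ≈ 27936.05503; in regime p = Θ(1/n^{1/2}) E[X] diverges (above the triangle threshold p ~ 1/n).


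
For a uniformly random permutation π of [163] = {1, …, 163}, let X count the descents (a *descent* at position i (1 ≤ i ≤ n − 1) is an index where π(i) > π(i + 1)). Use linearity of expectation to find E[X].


Write X = Σ X_I over i = 1, …, 162, with X_I the indicator of one descent.
There are 162 indicators.
For each fixed i, the pair (π(i), π(i+1)) is a uniformly random ordered pair of distinct values from {1, …, 163}; by symmetry P[π(i) > π(i+1)] = 1/2.
By linearity: E[X] = 162 · (1/2) = (163 − 1) · (1/2) = 81 ≈ 81.00000.

E[X] = 81 = 81.00000.


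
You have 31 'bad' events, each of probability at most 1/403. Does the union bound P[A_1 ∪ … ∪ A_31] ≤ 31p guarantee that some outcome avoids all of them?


Union bound: P[∪_{i=1}^{31} A_i] ≤ Σ_i P[A_i] ≤ 31·p = 31·(1/403) = 1/13.
Numerically: 1/13 ≈ 0.07692.
Is 1/13 < 1? YES.
Since P[∪ A_i] ≤ 1/13 < 1, the complement has P[∩ A_i^c] ≥ 1 − 1/13 = 12/13 > 0, so some outcome avoids every A_i.

31·p = 1/13 ≈ 0.07692; existence CERTIFIED by the union bound.


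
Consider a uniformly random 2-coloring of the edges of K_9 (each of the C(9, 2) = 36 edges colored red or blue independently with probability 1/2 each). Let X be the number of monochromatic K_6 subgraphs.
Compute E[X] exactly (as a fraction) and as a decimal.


Let X = Σ_S X_S over the C(9, 6) = 84 subsets S of size 6, where X_S = 1 if the K_6 on S is monochromatic.
For a fixed S, the K_6 on S has C(6, 2) = 15 edges. P[all 15 edges red] = (1/2)^15, and likewise for blue, so P[monochromatic] = 2·(1/2)^15 = 2^{1 − 15} = 1/16384.
By linearity of expectation: E[X] = C(9, 6) · 2^{1 − 15} = 84 · 1/16384 = 21/4096.
Numerically: E[X] ≈ 0.0051.

E[X] = C(9,6)·2^(1−C(6,2)) = 21/4096 ≈ 0.0051.


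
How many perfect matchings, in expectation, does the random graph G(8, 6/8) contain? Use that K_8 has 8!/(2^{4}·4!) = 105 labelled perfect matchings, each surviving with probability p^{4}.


K_8 has 8!/(2^{4}·4!) = 105 labelled perfect matchings.
For each such perfect matching H, let X_H = 1 if all 4 edges of H are present in G. Then P[X_H = 1] = p^{4} = (3/4)^{4} = 81/256.
By linearity of expectation: E[X] = Σ_H E[X_H] = 105 · p^{4} = 105 · 81/256 = 8505/256.
Numerically: E[X] ≈ 33.22.

E[X] = 105 · (3/4)^{4} = 8505/256 ≈ 33.22.


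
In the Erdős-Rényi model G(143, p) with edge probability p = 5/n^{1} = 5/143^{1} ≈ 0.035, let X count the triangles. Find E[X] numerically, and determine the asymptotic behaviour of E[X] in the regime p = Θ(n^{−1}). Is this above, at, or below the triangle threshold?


Number of potential triangles: C(143, 3) = 477191.
Each occurs with probability p³ ≈ (0.035)³ ≈ 4.27466e-05.
By linearity: E[X] = C(143, 3)·p³ ≈ 477191 · 4.27466e-05 ≈ 20.398.
Here α = 1, so p = 5/n is exactly at the triangle threshold p ~ 1/n. Asymptotically E[X] → c³/6 = 5³/6 = 125/6 ≈ 20.833, a bounded constant. In this regime the triangle count is asymptotically Poisson(c³/6).

E[X] ≈ 20.398; in regime p = Θ(1/n^{1}) E[X] stays bounded (at the triangle threshold p ~ 1/n).


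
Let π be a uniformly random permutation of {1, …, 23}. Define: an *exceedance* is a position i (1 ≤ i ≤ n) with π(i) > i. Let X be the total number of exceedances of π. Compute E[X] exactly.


Write X = Σ_{i=1}^{23} X_i, where X_i = 1_{π(i) > i}.
For each fixed i, π(i) is uniform over {1, …, 23} (marginal of a uniform permutation), so P[π(i) > i] = (n − i)/n. Summing: Σ_{i=1}^{23} (n − i)/n = (0 + 1 + … + 22)/23 = 23(23 − 1)/(2·23) = (23 − 1)/2.
Hence E[X] = Σ_{i=1}^{23} (23 − i)/23 = 11 ≈ 11.0000.

E[X] = 11 = 11.0000.


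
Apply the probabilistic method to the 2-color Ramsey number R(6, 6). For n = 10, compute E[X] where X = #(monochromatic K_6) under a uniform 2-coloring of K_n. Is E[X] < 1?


E[X] = C(10, 6) · 2^{1 − 15} = 210 · 2^{−14} = 210/16384.
As a reduced fraction: E[X] = 105/8192 ≈ 0.0128.
Is E[X] < 1? YES.
Since E[X] < 1, there exists a 2-coloring of K_{10} with no monochromatic K_6; hence R(6, 6) > 10.

E[X] = 105/8192 ≈ 0.0128; E[X] < 1, so R(6, 6) > 10.


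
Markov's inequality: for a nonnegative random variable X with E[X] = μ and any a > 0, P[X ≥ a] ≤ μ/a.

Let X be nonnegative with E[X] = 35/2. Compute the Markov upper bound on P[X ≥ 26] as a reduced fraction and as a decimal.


μ = E[X] = 35/2, a = 26.
Markov: P[X ≥ 26] ≤ μ/a = (35/2)/26 = 35/52.
Numerically: ≈ 0.673.
(Since a = 26 > μ = 17.500, the bound 35/52 is < 1 and informative.)

P[X ≥ 26] ≤ 35/52 ≈ 0.673.


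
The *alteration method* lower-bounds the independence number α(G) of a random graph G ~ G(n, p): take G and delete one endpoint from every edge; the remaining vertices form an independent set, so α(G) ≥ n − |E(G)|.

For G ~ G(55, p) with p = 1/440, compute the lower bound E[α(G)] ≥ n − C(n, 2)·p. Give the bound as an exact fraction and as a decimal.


E[|E(G)|] = C(55, 2)·p = 1485 · (1/440) = 27/8.
E[α(G)] ≥ n − E[|E(G)|] = 55 − 27/8 = 413/8.
Numerically: ≈ 51.625000.
(This is only a lower bound; the true E[α(G)] may be larger.)

E[α(G)] ≥ 413/8 ≈ 51.625000.


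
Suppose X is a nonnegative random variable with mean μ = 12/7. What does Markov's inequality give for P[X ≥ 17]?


μ = E[X] = 12/7, a = 17.
Markov: P[X ≥ 17] ≤ μ/a = (12/7)/17 = 12/119.
Numerically: ≈ 0.1008.
(Since a = 17 > μ = 1.7143, the bound 12/119 is < 1 and informative.)

P[X ≥ 17] ≤ 12/119 ≈ 0.1008.


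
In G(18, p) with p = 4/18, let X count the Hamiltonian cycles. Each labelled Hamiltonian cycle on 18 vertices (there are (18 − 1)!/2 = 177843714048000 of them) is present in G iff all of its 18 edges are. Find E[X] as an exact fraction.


K_18 has (18 − 1)!/2 = 177843714048000 labelled Hamiltonian cycles.
For each such Hamiltonian cycle H, let X_H = 1 if all 18 edges of H are present in G. Then P[X_H = 1] = p^{18} = (2/9)^{18} = 262144/150094635296999121.
Summing the indicators: E[X] = Σ_H E[X_H] = 177843714048000 · p^{18} = 177843714048000 · 262144/150094635296999121 = 63951526166528000/205891132094649.
Numerically: E[X] ≈ 310.6.

E[X] = 177843714048000 · (2/9)^{18} = 63951526166528000/205891132094649 ≈ 310.6.


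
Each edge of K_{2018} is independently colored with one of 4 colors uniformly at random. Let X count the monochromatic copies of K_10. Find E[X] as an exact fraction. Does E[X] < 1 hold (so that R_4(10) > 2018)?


E[X] = C(2018, 10) · 4^{1 − 45} = 301820606687612220663963508 · 4^{−44} = 301820606687612220663963508/309485009821345068724781056.
As a reduced fraction: E[X] = 75455151671903055165990877/77371252455336267181195264 ≈ 0.9752.
Is E[X] < 1? YES.
Since E[X] < 1, there exists a 4-coloring of K_{2018} with no monochromatic K_10; hence R_4(10) > 2018.

E[X] = 75455151671903055165990877/77371252455336267181195264 ≈ 0.9752; E[X] < 1, so R_4(10) > 2018.


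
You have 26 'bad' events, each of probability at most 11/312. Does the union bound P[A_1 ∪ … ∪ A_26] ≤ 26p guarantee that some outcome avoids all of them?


Union bound: P[∪_{i=1}^{26} A_i] ≤ Σ_i P[A_i] ≤ 26·p = 26·(11/312) = 11/12.
Numerically: 11/12 ≈ 0.91667.
Is 11/12 < 1? YES.
Since P[∪ A_i] ≤ 11/12 < 1, the complement has P[∩ A_i^c] ≥ 1 − 11/12 = 1/12 > 0, so some outcome avoids every A_i.

26·p = 11/12 ≈ 0.91667; existence CERTIFIED by the union bound.


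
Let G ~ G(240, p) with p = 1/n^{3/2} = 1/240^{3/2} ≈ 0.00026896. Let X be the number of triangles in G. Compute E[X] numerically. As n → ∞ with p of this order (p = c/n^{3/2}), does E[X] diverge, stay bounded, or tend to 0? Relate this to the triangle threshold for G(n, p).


Number of potential triangles: C(240, 3) = 2275280.
Each occurs with probability p³ ≈ (0.00026896)³ ≈ 1.9455814e-11.
By linearity: E[X] = C(240, 3)·p³ ≈ 2275280 · 1.9455814e-11 ≈ 0.00004.
Since α = 3/2 > 1, p = c/n^{3/2} = o(1/n) is below the triangle threshold p ~ 1/n. Asymptotically E[X] ~ (c³/6)·n^{3(1−α)} = (1³/6)·n^{-1.5} → 0, so by Markov's inequality G has no triangles w.h.p.

E[X] ≈ 0.00004; in regime p = Θ(1/n^{3/2}) E[X] tends to 0 (below the triangle threshold p ~ 1/n).


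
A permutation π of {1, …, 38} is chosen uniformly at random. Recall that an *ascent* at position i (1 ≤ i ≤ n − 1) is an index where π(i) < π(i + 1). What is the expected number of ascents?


Write X = Σ X_I over i = 1, …, 37, with X_I the indicator of one ascent.
There are 37 indicators.
For each fixed i, the pair (π(i), π(i+1)) is a uniformly random ordered pair of distinct values from {1, …, 38}; by symmetry P[π(i) < π(i+1)] = 1/2.
By linearity: E[X] = 37 · (1/2) = (38 − 1) · (1/2) = 37/2 ≈ 18.50000.

E[X] = 37/2 = 18.50000.


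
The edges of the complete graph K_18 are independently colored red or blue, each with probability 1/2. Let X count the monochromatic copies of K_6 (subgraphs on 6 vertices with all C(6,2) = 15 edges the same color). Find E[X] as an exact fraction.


Let X = Σ_S X_S over the C(18, 6) = 18564 subsets S of size 6, where X_S = 1 if the K_6 on S is monochromatic.
For a fixed S, the K_6 on S has C(6, 2) = 15 edges. P[all 15 edges red] = (1/2)^15, and likewise for blue, so P[monochromatic] = 2·(1/2)^15 = 2^{1 − 15} = 1/16384.
By linearity: E[X] = C(18, 6) · 2^{1 − 15} = 18564 · 1/16384 = 4641/4096.
Numerically: E[X] ≈ 1.133057.

E[X] = C(18,6)·2^(1−C(6,2)) = 4641/4096 ≈ 1.133057.


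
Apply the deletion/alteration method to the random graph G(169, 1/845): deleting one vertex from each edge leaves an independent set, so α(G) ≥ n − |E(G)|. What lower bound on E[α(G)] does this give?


E[|E(G)|] = C(169, 2)·p = 14196 · (1/845) = 84/5.
E[α(G)] ≥ n − E[|E(G)|] = 169 − 84/5 = 761/5.
Numerically: ≈ 152.200.
(This is only a lower bound; the true E[α(G)] may be larger.)

E[α(G)] ≥ 761/5 ≈ 152.200.


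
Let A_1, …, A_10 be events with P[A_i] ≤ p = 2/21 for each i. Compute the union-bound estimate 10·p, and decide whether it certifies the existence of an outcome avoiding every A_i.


Union bound: P[∪_{i=1}^{10} A_i] ≤ Σ_i P[A_i] ≤ 10·p = 10·(2/21) = 20/21.
Numerically: 20/21 ≈ 0.952.
Is 20/21 < 1? YES.
Since P[∪ A_i] ≤ 20/21 < 1, the complement has P[∩ A_i^c] ≥ 1 − 20/21 = 1/21 > 0, so some outcome avoids every A_i.

10·p = 20/21 ≈ 0.952; existence CERTIFIED by the union bound.


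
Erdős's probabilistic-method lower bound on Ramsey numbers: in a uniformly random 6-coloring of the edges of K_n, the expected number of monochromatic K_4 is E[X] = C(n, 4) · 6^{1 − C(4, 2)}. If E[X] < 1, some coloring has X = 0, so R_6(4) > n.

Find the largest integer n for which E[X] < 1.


We need C(n, 4) · 6^{1 − 6} < 1, i.e. C(n, 4) < 6^{6 − 1} = 7776.
Check values of n near the boundary:
  n = 20: C(20, 4) = 4845; 4845 < 7776? YES
  n = 21: C(21, 4) = 5985; 5985 < 7776? YES
  n = 22: C(22, 4) = 7315; 7315 < 7776? YES
  n = 23: C(23, 4) = 8855; 8855 < 7776? NO
  n = 24: C(24, 4) = 10626; 10626 < 7776? NO
The largest n with C(n, 4) < 7776 is n = 22 (where E[X] = 7315/7776 ≈ 0.9407150). Hence R_6(4) > 22, i.e. R_6(4) ≥ 23.

Largest n = 22; hence R_6(4) > 22.
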